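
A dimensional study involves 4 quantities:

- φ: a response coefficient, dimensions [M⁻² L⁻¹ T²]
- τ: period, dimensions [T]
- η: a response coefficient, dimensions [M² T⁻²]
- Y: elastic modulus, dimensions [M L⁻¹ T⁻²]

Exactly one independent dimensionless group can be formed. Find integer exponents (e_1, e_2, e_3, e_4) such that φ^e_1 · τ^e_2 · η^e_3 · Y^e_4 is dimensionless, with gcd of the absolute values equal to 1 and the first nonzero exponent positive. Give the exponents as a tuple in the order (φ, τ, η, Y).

M: e_1·(-2) + e_2·(0) + e_3·(2) + e_4·(1) = 0
L: e_1·(-1) + e_2·(0) + e_3·(0) + e_4·(-1) = 0
T: e_1·(2) + e_2·(1) + e_3·(-2) + e_4·(-2) = 0
Solving this homogeneous linear system for the smallest-integer solution (first nonzero entry positive) gives (2, -2, 3, -2).

(2, -2, 3, -2)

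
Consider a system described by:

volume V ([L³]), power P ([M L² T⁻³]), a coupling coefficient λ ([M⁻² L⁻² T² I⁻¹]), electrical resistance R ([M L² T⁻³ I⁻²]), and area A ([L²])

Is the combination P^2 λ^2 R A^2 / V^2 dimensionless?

no

Sum the exponent of each base dimension across the product:
  M: −2·[V]_M + 2·[P]_M + 2·[λ]_M + [R]_M + 2·[A]_M = −2·(0) + 2·(1) + 2·(-2) + (1) + 2·(0) = -1
  L: −2·[V]_L + 2·[P]_L + 2·[λ]_L + [R]_L + 2·[A]_L = −2·(3) + 2·(2) + 2·(-2) + (2) + 2·(2) = 0
  T: −2·[V]_T + 2·[P]_T + 2·[λ]_T + [R]_T + 2·[A]_T = −2·(0) + 2·(-3) + 2·(2) + (-3) + 2·(0) = -5
  I: −2·[V]_I + 2·[P]_I + 2·[λ]_I + [R]_I + 2·[A]_I = −2·(0) + 2·(0) + 2·(-1) + (-2) + 2·(0) = -4
Net dimensions [M⁻¹ T⁻⁵ I⁻⁴] ≠ [1] — not dimensionless.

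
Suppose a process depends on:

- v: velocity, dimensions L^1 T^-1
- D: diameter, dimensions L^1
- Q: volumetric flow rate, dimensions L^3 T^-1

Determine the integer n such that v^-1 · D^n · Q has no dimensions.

-2

Balance the L exponent: (1)·n from D, plus −(1) + (3) = 2 from the rest, must sum to zero.
n + 2 = 0, so n = -2.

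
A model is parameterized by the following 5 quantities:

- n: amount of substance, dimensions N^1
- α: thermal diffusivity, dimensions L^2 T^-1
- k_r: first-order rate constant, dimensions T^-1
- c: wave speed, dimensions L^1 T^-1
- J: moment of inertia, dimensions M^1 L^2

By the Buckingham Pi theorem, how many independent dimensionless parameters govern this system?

There are 5 variables and 4 base dimensions (M, L, T, N).
The dimension matrix has rank 4.
Independent dimensionless groups: 5 − 4 = 1.

1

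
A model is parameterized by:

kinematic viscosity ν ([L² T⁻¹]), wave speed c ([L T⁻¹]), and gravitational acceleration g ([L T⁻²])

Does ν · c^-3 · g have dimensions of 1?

Sum the exponent of each base dimension across the product:
  M: [ν]_M − 3·[c]_M + [g]_M = (0) − 3·(0) + (0) = 0
  L: [ν]_L − 3·[c]_L + [g]_L = (2) − 3·(1) + (1) = 0
  T: [ν]_T − 3·[c]_T + [g]_T = (-1) − 3·(-1) + (-2) = 0
All base exponents vanish — dimensionless.

yes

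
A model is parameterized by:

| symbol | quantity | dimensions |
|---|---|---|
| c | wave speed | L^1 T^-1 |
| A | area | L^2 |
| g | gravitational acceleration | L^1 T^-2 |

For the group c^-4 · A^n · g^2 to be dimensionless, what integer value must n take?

1

Balance the L exponent: (2)·n from A, plus −4·(1) + 2·(1) = -2 from the rest, must sum to zero.
2n − 2 = 0, so n = 1.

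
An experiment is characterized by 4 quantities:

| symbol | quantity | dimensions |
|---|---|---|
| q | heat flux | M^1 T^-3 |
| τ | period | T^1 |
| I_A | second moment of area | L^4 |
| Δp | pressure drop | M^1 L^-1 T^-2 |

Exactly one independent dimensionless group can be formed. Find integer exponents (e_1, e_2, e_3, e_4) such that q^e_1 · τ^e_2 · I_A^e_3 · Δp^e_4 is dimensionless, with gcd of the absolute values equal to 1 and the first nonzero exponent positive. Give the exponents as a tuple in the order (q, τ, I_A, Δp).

(4, 4, -1, -4)

M: e_1·(1) + e_2·(0) + e_3·(0) + e_4·(1) = 0
L: e_1·(0) + e_2·(0) + e_3·(4) + e_4·(-1) = 0
T: e_1·(-3) + e_2·(1) + e_3·(0) + e_4·(-2) = 0
Solving this homogeneous linear system for the smallest-integer solution (first nonzero entry positive) gives (4, 4, -1, -4).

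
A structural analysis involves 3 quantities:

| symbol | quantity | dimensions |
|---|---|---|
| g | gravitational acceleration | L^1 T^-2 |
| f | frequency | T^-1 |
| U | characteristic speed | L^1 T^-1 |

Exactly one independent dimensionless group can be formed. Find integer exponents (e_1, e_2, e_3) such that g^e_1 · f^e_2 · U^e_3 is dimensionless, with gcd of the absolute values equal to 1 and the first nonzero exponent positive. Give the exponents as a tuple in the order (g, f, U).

L: e_1·(1) + e_2·(0) + e_3·(1) = 0
T: e_1·(-2) + e_2·(-1) + e_3·(-1) = 0
Solving this homogeneous linear system for the smallest-integer solution (first nonzero entry positive) gives (1, -1, -1).

(1, -1, -1)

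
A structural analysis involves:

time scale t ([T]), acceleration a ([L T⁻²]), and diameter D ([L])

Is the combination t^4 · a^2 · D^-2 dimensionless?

Sum the exponent of each base dimension across the product:
  L: 4·[t]_L + 2·[a]_L − 2·[D]_L = 4·(0) + 2·(1) − 2·(1) = 0
  T: 4·[t]_T + 2·[a]_T − 2·[D]_T = 4·(1) + 2·(-2) − 2·(0) = 0
All base exponents vanish — dimensionless.

yes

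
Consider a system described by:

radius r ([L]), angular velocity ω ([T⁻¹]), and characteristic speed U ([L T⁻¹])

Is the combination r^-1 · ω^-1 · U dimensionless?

Sum the exponent of each base dimension across the product:
  M: −[r]_M − [ω]_M + [U]_M = −(0) − (0) + (0) = 0
  L: −[r]_L − [ω]_L + [U]_L = −(1) − (0) + (1) = 0
  T: −[r]_T − [ω]_T + [U]_T = −(0) − (-1) + (-1) = 0
  Θ: −[r]_Θ − [ω]_Θ + [U]_Θ = −(0) − (0) + (0) = 0
  N: −[r]_N − [ω]_N + [U]_N = −(0) − (0) + (0) = 0
All base exponents vanish — dimensionless.

yes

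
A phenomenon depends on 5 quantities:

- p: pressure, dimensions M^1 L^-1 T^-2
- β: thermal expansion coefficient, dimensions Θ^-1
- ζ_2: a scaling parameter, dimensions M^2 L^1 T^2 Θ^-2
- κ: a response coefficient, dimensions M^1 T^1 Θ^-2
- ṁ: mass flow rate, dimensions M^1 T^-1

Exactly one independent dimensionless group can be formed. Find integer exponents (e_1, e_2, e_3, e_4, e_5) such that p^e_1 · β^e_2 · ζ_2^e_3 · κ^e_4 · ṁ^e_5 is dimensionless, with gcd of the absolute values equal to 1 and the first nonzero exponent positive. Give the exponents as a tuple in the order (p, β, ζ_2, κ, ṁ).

(2, 2, 2, -3, -3)

M: e_1·(1) + e_2·(0) + e_3·(2) + e_4·(1) + e_5·(1) = 0
L: e_1·(-1) + e_2·(0) + e_3·(1) + e_4·(0) + e_5·(0) = 0
T: e_1·(-2) + e_2·(0) + e_3·(2) + e_4·(1) + e_5·(-1) = 0
Θ: e_1·(0) + e_2·(-1) + e_3·(-2) + e_4·(-2) + e_5·(0) = 0
Solving this homogeneous linear system for the smallest-integer solution (first nonzero entry positive) gives (2, 2, 2, -3, -3).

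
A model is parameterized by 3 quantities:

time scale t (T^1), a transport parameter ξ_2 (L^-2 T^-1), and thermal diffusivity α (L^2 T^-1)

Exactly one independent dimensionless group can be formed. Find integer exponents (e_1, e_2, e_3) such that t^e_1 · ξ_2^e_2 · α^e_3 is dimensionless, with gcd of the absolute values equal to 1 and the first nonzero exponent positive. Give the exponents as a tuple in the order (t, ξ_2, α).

(2, 1, 1)

L: e_1·(0) + e_2·(-2) + e_3·(2) = 0
T: e_1·(1) + e_2·(-1) + e_3·(-1) = 0
Solving this homogeneous linear system for the smallest-integer solution (first nonzero entry positive) gives (2, 1, 1).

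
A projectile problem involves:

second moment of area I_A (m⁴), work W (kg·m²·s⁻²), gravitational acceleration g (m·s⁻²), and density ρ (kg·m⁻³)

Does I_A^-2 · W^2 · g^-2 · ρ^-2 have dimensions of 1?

Sum the exponent of each base dimension across the product:
  M: −2·[I_A]_M + 2·[W]_M − 2·[g]_M − 2·[ρ]_M = −2·(0) + 2·(1) − 2·(0) − 2·(1) = 0
  L: −2·[I_A]_L + 2·[W]_L − 2·[g]_L − 2·[ρ]_L = −2·(4) + 2·(2) − 2·(1) − 2·(-3) = 0
  T: −2·[I_A]_T + 2·[W]_T − 2·[g]_T − 2·[ρ]_T = −2·(0) + 2·(-2) − 2·(-2) − 2·(0) = 0
All base exponents vanish — dimensionless.

yes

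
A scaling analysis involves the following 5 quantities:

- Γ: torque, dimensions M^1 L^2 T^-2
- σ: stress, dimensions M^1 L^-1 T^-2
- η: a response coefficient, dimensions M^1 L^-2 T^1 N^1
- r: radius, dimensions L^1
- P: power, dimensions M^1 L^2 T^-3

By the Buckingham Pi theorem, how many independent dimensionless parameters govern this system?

1

There are 5 variables and 4 base dimensions (M, L, T, N).
The dimension matrix has rank 4.
Independent dimensionless groups: 5 − 4 = 1.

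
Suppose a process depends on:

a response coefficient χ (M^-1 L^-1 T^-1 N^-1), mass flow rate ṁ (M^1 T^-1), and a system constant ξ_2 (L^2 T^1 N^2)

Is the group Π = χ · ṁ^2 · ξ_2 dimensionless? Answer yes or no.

no

Sum the exponent of each base dimension across the product:
  M: [χ]_M + 2·[ṁ]_M + [ξ_2]_M = (-1) + 2·(1) + (0) = 1
  L: [χ]_L + 2·[ṁ]_L + [ξ_2]_L = (-1) + 2·(0) + (2) = 1
  T: [χ]_T + 2·[ṁ]_T + [ξ_2]_T = (-1) + 2·(-1) + (1) = -2
  N: [χ]_N + 2·[ṁ]_N + [ξ_2]_N = (-1) + 2·(0) + (2) = 1
Net dimensions [M L T⁻² N] ≠ [1] — not dimensionless.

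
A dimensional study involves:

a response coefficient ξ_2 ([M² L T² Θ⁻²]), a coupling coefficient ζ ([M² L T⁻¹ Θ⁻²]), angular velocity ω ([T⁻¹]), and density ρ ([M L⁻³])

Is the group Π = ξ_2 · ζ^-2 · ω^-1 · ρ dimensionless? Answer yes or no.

Sum the exponent of each base dimension across the product:
  M: [ξ_2]_M − 2·[ζ]_M − [ω]_M + [ρ]_M = (2) − 2·(2) − (0) + (1) = -1
  L: [ξ_2]_L − 2·[ζ]_L − [ω]_L + [ρ]_L = (1) − 2·(1) − (0) + (-3) = -4
  T: [ξ_2]_T − 2·[ζ]_T − [ω]_T + [ρ]_T = (2) − 2·(-1) − (-1) + (0) = 5
  Θ: [ξ_2]_Θ − 2·[ζ]_Θ − [ω]_Θ + [ρ]_Θ = (-2) − 2·(-2) − (0) + (0) = 2
Net dimensions [M⁻¹ L⁻⁴ T⁵ Θ²] ≠ [1] — not dimensionless.

no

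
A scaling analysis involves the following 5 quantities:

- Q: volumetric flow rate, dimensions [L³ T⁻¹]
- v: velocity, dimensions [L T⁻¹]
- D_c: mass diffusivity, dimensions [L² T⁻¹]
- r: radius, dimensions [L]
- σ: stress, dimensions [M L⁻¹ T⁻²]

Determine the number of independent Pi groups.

2

There are 5 variables and 3 base dimensions (M, L, T).
The dimension matrix has rank 3.
Independent dimensionless groups: 5 − 3 = 2.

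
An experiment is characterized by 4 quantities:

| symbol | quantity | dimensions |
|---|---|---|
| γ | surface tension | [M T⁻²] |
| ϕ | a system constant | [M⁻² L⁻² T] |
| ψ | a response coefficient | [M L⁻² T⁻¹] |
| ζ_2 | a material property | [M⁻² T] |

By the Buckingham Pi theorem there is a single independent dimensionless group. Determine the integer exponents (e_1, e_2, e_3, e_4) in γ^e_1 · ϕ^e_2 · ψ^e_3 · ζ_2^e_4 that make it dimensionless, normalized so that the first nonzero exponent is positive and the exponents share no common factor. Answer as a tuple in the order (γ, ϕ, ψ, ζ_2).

(1, 3, -3, -4)

M: e_1·(1) + e_2·(-2) + e_3·(1) + e_4·(-2) = 0
L: e_1·(0) + e_2·(-2) + e_3·(-2) + e_4·(0) = 0
T: e_1·(-2) + e_2·(1) + e_3·(-1) + e_4·(1) = 0
Solving this homogeneous linear system for the smallest-integer solution (first nonzero entry positive) gives (1, 3, -3, -4).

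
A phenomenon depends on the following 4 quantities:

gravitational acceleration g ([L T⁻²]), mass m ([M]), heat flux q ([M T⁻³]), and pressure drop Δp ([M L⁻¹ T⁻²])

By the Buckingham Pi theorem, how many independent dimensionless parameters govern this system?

There are 4 variables and 3 base dimensions (M, L, T).
The dimension matrix has rank 3.
Independent dimensionless groups: 4 − 3 = 1.

1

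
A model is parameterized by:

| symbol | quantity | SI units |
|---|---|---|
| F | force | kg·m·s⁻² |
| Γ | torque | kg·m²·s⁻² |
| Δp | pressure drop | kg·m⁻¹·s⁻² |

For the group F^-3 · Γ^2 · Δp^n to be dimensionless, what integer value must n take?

1

Balance the M exponent: (1)·n from Δp, plus −3·(1) + 2·(1) = -1 from the rest, must sum to zero.
n − 1 = 0, so n = 1.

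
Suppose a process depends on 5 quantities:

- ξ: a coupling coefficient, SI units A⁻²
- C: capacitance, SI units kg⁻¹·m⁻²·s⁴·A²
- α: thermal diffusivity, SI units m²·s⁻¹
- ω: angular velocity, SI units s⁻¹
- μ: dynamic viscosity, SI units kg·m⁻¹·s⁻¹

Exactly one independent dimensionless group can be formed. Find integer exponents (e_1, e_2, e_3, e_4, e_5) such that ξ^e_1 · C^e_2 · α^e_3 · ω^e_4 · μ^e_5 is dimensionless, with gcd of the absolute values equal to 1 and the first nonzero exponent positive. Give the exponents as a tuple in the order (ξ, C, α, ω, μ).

(2, 2, 3, 3, 2)

M: e_1·(0) + e_2·(-1) + e_3·(0) + e_4·(0) + e_5·(1) = 0
L: e_1·(0) + e_2·(-2) + e_3·(2) + e_4·(0) + e_5·(-1) = 0
T: e_1·(0) + e_2·(4) + e_3·(-1) + e_4·(-1) + e_5·(-1) = 0
I: e_1·(-2) + e_2·(2) + e_3·(0) + e_4·(0) + e_5·(0) = 0
Solving this homogeneous linear system for the smallest-integer solution (first nonzero entry positive) gives (2, 2, 3, 3, 2).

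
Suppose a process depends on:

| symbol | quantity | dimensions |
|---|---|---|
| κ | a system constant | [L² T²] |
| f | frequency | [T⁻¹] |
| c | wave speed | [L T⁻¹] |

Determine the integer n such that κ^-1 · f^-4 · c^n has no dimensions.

Balance the L exponent: (1)·n from c, plus −(2) − 4·(0) = -2 from the rest, must sum to zero.
n − 2 = 0, so n = 2.

2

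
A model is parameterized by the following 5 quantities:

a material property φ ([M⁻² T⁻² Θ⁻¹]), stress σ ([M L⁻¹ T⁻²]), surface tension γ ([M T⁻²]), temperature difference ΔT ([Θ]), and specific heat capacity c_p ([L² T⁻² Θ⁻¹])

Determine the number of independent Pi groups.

1

There are 5 variables and 4 base dimensions (M, L, T, Θ).
The dimension matrix has rank 4.
Independent dimensionless groups: 5 − 4 = 1.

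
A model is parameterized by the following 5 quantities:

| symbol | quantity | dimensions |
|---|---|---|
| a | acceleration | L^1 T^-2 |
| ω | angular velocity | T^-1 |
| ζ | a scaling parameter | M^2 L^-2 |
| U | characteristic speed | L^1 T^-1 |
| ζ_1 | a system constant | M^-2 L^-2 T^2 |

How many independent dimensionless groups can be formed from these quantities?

2

There are 5 variables and 3 base dimensions (M, L, T).
The dimension matrix has rank 3.
Independent dimensionless groups: 5 − 3 = 2.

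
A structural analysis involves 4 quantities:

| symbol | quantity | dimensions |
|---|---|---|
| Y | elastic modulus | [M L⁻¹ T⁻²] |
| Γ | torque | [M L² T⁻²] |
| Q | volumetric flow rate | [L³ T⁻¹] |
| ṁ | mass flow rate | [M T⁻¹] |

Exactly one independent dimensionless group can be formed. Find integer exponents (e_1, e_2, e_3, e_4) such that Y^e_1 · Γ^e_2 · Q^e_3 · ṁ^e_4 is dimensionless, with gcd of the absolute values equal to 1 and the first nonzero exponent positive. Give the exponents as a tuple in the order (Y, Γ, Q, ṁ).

M: e_1·(1) + e_2·(1) + e_3·(0) + e_4·(1) = 0
L: e_1·(-1) + e_2·(2) + e_3·(3) + e_4·(0) = 0
T: e_1·(-2) + e_2·(-2) + e_3·(-1) + e_4·(-1) = 0
Solving this homogeneous linear system for the smallest-integer solution (first nonzero entry positive) gives (1, -4, 3, 3).

(1, -4, 3, 3)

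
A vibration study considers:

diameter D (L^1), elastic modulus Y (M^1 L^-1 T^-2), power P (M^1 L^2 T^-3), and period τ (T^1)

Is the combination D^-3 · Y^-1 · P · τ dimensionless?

Sum the exponent of each base dimension across the product:
  M: −3·[D]_M − [Y]_M + [P]_M + [τ]_M = −3·(0) − (1) + (1) + (0) = 0
  L: −3·[D]_L − [Y]_L + [P]_L + [τ]_L = −3·(1) − (-1) + (2) + (0) = 0
  T: −3·[D]_T − [Y]_T + [P]_T + [τ]_T = −3·(0) − (-2) + (-3) + (1) = 0
All base exponents vanish — dimensionless.

yes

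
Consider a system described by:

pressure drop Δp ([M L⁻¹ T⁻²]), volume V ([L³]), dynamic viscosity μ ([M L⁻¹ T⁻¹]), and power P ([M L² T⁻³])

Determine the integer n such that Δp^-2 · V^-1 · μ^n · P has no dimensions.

1

Balance the M exponent: (1)·n from μ, plus −2·(1) − (0) + (1) = -1 from the rest, must sum to zero.
n − 1 = 0, so n = 1.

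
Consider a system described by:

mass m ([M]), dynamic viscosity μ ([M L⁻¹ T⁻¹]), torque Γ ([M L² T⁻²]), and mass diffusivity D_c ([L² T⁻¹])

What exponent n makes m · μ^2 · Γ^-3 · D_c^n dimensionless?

4

Balance the L exponent: (2)·n from D_c, plus (0) + 2·(-1) − 3·(2) = -8 from the rest, must sum to zero.
2n − 8 = 0, so n = 4.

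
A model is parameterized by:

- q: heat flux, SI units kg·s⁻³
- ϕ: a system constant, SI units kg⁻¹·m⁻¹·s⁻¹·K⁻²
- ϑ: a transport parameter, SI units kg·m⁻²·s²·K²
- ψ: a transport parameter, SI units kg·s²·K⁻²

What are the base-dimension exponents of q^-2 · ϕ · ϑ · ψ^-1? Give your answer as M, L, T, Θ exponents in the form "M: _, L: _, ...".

Collect each base-dimension exponent across the product:
  M: −2·(1) + (-1) + (1) − (1) = -3
  L: −2·(0) + (-1) + (-2) − (0) = -3
  T: −2·(-3) + (-1) + (2) − (2) = 5
  Θ: −2·(0) + (-2) + (2) − (-2) = 2
So the dimensions are [M⁻³ L⁻³ T⁵ Θ²].

M: -3, L: -3, T: 5, Θ: 2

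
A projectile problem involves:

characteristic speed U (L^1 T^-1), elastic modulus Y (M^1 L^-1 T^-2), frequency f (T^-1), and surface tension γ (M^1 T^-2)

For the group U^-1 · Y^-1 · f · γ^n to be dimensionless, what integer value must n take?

Balance the M exponent: (1)·n from γ, plus −(0) − (1) + (0) = -1 from the rest, must sum to zero.
n − 1 = 0, so n = 1.

1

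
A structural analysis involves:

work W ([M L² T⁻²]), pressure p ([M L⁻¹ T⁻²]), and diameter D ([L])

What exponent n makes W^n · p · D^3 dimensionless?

-1

Balance the M exponent: (1)·n from W, plus (1) + 3·(0) = 1 from the rest, must sum to zero.
n + 1 = 0, so n = -1.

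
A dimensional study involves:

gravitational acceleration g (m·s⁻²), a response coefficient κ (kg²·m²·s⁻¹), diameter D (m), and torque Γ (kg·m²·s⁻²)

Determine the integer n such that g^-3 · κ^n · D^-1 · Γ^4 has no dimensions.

Balance the M exponent: (2)·n from κ, plus −3·(0) − (0) + 4·(1) = 4 from the rest, must sum to zero.
2n + 4 = 0, so n = -2.

-2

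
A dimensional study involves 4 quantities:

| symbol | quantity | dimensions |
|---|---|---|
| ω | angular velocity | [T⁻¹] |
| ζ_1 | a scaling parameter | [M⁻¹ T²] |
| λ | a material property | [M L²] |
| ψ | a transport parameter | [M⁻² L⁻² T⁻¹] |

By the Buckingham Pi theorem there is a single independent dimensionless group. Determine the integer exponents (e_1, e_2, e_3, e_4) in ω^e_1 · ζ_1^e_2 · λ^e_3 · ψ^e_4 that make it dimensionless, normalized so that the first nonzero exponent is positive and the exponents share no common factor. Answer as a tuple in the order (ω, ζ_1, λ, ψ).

M: e_1·(0) + e_2·(-1) + e_3·(1) + e_4·(-2) = 0
L: e_1·(0) + e_2·(0) + e_3·(2) + e_4·(-2) = 0
T: e_1·(-1) + e_2·(2) + e_3·(0) + e_4·(-1) = 0
Solving this homogeneous linear system for the smallest-integer solution (first nonzero entry positive) gives (3, 1, -1, -1).

(3, 1, -1, -1)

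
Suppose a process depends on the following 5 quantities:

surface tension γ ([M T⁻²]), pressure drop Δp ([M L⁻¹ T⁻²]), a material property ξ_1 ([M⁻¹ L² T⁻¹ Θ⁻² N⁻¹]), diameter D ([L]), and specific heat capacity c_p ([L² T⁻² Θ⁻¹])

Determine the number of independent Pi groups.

There are 5 variables and 5 base dimensions (M, L, T, Θ, N).
The dimension matrix has rank 4 (less than 5: the dimension vectors are linearly dependent).
Independent dimensionless groups: 5 − 4 = 1.

1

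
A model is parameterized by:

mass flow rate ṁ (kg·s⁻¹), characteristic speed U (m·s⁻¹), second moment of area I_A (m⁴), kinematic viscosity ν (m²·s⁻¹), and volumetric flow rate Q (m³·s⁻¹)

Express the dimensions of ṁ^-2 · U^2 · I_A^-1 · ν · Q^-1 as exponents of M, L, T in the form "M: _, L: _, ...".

M: -2, L: -3, T: 0

Collect each base-dimension exponent across the product:
  M: −2·(1) + 2·(0) − (0) + (0) − (0) = -2
  L: −2·(0) + 2·(1) − (4) + (2) − (3) = -3
  T: −2·(-1) + 2·(-1) − (0) + (-1) − (-1) = 0
So the dimensions are [M⁻² L⁻³].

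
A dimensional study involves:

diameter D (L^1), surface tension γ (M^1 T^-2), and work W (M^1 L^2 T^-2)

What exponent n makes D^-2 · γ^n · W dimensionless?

Balance the M exponent: (1)·n from γ, plus −2·(0) + (1) = 1 from the rest, must sum to zero.
n + 1 = 0, so n = -1.

-1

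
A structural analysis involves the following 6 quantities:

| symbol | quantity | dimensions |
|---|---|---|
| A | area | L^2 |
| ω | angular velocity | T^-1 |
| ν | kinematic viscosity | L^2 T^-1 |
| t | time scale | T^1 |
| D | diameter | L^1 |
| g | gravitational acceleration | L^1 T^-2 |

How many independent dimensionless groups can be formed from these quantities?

4

There are 6 variables and 2 base dimensions (L, T).
The dimension matrix has rank 2.
Independent dimensionless groups: 6 − 2 = 4.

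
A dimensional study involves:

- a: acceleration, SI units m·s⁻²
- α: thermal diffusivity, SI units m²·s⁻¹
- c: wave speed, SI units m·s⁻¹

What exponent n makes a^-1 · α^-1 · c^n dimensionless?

3

Balance the L exponent: (1)·n from c, plus −(1) − (2) = -3 from the rest, must sum to zero.
n − 3 = 0, so n = 3.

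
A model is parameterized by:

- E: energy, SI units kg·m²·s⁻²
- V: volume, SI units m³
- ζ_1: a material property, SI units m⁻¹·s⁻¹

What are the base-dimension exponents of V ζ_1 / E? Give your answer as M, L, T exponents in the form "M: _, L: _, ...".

Collect each base-dimension exponent across the product:
  M: −(1) + (0) + (0) = -1
  L: −(2) + (3) + (-1) = 0
  T: −(-2) + (0) + (-1) = 1
So the dimensions are [M⁻¹ T].

M: -1, L: 0, T: 1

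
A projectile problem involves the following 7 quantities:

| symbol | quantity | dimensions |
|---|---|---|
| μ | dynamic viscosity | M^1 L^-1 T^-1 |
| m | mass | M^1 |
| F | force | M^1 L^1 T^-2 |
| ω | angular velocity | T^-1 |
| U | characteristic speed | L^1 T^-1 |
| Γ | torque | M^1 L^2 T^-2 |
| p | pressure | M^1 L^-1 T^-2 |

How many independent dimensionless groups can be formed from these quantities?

4

There are 7 variables and 3 base dimensions (M, L, T).
The dimension matrix has rank 3.
Independent dimensionless groups: 7 − 3 = 4.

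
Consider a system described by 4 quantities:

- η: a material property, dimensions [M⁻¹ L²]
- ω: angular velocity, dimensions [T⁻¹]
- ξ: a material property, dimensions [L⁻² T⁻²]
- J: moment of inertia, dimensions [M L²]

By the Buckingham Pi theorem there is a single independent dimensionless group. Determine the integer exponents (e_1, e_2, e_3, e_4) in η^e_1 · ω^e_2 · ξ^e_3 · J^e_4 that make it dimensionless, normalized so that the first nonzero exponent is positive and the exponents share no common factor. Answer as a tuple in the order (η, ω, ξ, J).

(1, -4, 2, 1)

M: e_1·(-1) + e_2·(0) + e_3·(0) + e_4·(1) = 0
L: e_1·(2) + e_2·(0) + e_3·(-2) + e_4·(2) = 0
T: e_1·(0) + e_2·(-1) + e_3·(-2) + e_4·(0) = 0
Solving this homogeneous linear system for the smallest-integer solution (first nonzero entry positive) gives (1, -4, 2, 1).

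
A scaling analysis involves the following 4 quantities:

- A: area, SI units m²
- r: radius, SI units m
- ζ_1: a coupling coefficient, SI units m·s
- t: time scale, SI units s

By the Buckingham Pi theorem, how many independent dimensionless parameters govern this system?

2

There are 4 variables and 2 base dimensions (L, T).
The dimension matrix has rank 2.
Independent dimensionless groups: 4 − 2 = 2.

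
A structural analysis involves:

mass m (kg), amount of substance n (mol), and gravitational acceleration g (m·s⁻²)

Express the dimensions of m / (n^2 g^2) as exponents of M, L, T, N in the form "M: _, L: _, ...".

M: 1, L: -2, T: 4, N: -2

Collect each base-dimension exponent across the product:
  M: (1) − 2·(0) − 2·(0) = 1
  L: (0) − 2·(0) − 2·(1) = -2
  T: (0) − 2·(0) − 2·(-2) = 4
  N: (0) − 2·(1) − 2·(0) = -2
So the dimensions are [M L⁻² T⁴ N⁻²].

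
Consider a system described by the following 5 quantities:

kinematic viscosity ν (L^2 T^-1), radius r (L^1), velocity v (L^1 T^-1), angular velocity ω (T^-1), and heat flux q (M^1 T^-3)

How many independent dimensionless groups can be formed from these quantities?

2

There are 5 variables and 3 base dimensions (M, L, T).
The dimension matrix has rank 3.
Independent dimensionless groups: 5 − 3 = 2.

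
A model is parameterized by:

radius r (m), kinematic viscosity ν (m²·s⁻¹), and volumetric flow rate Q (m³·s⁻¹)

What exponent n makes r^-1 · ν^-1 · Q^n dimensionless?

1

Balance the L exponent: (3)·n from Q, plus −(1) − (2) = -3 from the rest, must sum to zero.
3n − 3 = 0, so n = 1.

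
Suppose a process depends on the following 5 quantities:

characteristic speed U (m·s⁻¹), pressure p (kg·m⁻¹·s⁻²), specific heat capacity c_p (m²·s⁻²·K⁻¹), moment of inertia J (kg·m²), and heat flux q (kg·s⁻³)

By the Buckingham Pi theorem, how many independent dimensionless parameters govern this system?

1

There are 5 variables and 4 base dimensions (M, L, T, Θ).
The dimension matrix has rank 4.
Independent dimensionless groups: 5 − 4 = 1.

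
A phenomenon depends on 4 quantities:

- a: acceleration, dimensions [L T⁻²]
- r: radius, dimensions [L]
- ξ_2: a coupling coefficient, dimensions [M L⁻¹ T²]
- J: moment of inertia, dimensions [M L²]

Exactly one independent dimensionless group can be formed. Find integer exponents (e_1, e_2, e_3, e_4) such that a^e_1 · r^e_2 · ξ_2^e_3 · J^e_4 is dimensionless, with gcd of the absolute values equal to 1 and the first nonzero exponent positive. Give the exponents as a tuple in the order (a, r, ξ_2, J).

M: e_1·(0) + e_2·(0) + e_3·(1) + e_4·(1) = 0
L: e_1·(1) + e_2·(1) + e_3·(-1) + e_4·(2) = 0
T: e_1·(-2) + e_2·(0) + e_3·(2) + e_4·(0) = 0
Solving this homogeneous linear system for the smallest-integer solution (first nonzero entry positive) gives (1, 2, 1, -1).

(1, 2, 1, -1)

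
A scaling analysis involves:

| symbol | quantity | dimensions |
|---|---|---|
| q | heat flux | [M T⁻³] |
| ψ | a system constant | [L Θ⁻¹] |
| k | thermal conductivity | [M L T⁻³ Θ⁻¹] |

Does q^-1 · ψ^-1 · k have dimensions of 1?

Sum the exponent of each base dimension across the product:
  M: −[q]_M − [ψ]_M + [k]_M = −(1) − (0) + (1) = 0
  L: −[q]_L − [ψ]_L + [k]_L = −(0) − (1) + (1) = 0
  T: −[q]_T − [ψ]_T + [k]_T = −(-3) − (0) + (-3) = 0
  Θ: −[q]_Θ − [ψ]_Θ + [k]_Θ = −(0) − (-1) + (-1) = 0
All base exponents vanish — dimensionless.

yes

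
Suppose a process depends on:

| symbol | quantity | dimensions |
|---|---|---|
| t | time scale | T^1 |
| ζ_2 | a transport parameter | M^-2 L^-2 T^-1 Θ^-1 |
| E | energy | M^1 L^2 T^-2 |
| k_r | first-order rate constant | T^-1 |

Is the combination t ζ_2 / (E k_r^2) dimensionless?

Sum the exponent of each base dimension across the product:
  M: [t]_M + [ζ_2]_M − [E]_M − 2·[k_r]_M = (0) + (-2) − (1) − 2·(0) = -3
  L: [t]_L + [ζ_2]_L − [E]_L − 2·[k_r]_L = (0) + (-2) − (2) − 2·(0) = -4
  T: [t]_T + [ζ_2]_T − [E]_T − 2·[k_r]_T = (1) + (-1) − (-2) − 2·(-1) = 4
  Θ: [t]_Θ + [ζ_2]_Θ − [E]_Θ − 2·[k_r]_Θ = (0) + (-1) − (0) − 2·(0) = -1
Net dimensions [M⁻³ L⁻⁴ T⁴ Θ⁻¹] ≠ [1] — not dimensionless.

no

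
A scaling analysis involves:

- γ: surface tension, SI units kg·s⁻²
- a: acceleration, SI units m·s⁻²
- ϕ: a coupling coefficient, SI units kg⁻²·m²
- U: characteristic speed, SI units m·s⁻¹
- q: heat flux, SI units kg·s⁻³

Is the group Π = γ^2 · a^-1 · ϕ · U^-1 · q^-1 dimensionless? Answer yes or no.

no

Sum the exponent of each base dimension across the product:
  M: 2·[γ]_M − [a]_M + [ϕ]_M − [U]_M − [q]_M = 2·(1) − (0) + (-2) − (0) − (1) = -1
  L: 2·[γ]_L − [a]_L + [ϕ]_L − [U]_L − [q]_L = 2·(0) − (1) + (2) − (1) − (0) = 0
  T: 2·[γ]_T − [a]_T + [ϕ]_T − [U]_T − [q]_T = 2·(-2) − (-2) + (0) − (-1) − (-3) = 2
Net dimensions [M⁻¹ T²] ≠ [1] — not dimensionless.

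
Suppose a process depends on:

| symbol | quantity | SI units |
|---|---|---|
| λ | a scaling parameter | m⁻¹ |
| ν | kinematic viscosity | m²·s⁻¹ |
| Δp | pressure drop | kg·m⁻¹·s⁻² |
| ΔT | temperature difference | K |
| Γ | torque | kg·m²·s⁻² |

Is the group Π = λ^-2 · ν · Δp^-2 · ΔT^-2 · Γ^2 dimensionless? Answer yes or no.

no

Sum the exponent of each base dimension across the product:
  M: −2·[λ]_M + [ν]_M − 2·[Δp]_M − 2·[ΔT]_M + 2·[Γ]_M = −2·(0) + (0) − 2·(1) − 2·(0) + 2·(1) = 0
  L: −2·[λ]_L + [ν]_L − 2·[Δp]_L − 2·[ΔT]_L + 2·[Γ]_L = −2·(-1) + (2) − 2·(-1) − 2·(0) + 2·(2) = 10
  T: −2·[λ]_T + [ν]_T − 2·[Δp]_T − 2·[ΔT]_T + 2·[Γ]_T = −2·(0) + (-1) − 2·(-2) − 2·(0) + 2·(-2) = -1
  Θ: −2·[λ]_Θ + [ν]_Θ − 2·[Δp]_Θ − 2·[ΔT]_Θ + 2·[Γ]_Θ = −2·(0) + (0) − 2·(0) − 2·(1) + 2·(0) = -2
Net dimensions [L¹⁰ T⁻¹ Θ⁻²] ≠ [1] — not dimensionless.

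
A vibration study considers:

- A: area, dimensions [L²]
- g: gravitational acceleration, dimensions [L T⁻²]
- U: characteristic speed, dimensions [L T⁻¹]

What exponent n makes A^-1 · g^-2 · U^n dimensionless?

4

Balance the L exponent: (1)·n from U, plus −(2) − 2·(1) = -4 from the rest, must sum to zero.
n − 4 = 0, so n = 4.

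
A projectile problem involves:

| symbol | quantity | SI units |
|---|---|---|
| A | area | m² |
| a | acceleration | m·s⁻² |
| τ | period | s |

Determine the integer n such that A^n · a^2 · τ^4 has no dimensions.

Balance the L exponent: (2)·n from A, plus 2·(1) + 4·(0) = 2 from the rest, must sum to zero.
2n + 2 = 0, so n = -1.

-1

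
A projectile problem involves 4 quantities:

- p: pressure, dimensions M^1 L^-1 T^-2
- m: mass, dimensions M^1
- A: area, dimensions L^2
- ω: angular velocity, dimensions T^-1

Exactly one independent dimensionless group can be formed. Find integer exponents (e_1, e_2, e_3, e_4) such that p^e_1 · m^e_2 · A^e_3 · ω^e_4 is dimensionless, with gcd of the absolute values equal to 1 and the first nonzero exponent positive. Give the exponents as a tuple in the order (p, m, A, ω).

M: e_1·(1) + e_2·(1) + e_3·(0) + e_4·(0) = 0
L: e_1·(-1) + e_2·(0) + e_3·(2) + e_4·(0) = 0
T: e_1·(-2) + e_2·(0) + e_3·(0) + e_4·(-1) = 0
Solving this homogeneous linear system for the smallest-integer solution (first nonzero entry positive) gives (2, -2, 1, -4).

(2, -2, 1, -4)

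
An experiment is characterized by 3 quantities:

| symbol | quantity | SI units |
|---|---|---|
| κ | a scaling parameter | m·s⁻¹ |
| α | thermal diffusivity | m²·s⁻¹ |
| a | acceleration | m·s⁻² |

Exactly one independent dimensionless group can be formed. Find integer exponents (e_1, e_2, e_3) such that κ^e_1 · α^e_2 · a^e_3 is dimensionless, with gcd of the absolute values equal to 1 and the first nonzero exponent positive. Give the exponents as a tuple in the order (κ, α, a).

L: e_1·(1) + e_2·(2) + e_3·(1) = 0
T: e_1·(-1) + e_2·(-1) + e_3·(-2) = 0
Solving this homogeneous linear system for the smallest-integer solution (first nonzero entry positive) gives (3, -1, -1).

(3, -1, -1)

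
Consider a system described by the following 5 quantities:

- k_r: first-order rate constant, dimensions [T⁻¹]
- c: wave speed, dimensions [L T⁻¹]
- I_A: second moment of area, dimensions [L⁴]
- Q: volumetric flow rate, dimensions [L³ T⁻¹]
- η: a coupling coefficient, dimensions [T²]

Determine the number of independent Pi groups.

There are 5 variables and 2 base dimensions (L, T).
The dimension matrix has rank 2.
Independent dimensionless groups: 5 − 2 = 3.

3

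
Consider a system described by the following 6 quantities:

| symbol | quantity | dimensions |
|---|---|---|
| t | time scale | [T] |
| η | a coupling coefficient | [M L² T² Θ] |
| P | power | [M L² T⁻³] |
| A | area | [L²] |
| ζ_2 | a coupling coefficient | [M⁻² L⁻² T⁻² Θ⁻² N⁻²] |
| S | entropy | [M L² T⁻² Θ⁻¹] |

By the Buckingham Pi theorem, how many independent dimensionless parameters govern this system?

1

There are 6 variables and 5 base dimensions (M, L, T, Θ, N).
The dimension matrix has rank 5.
Independent dimensionless groups: 6 − 5 = 1.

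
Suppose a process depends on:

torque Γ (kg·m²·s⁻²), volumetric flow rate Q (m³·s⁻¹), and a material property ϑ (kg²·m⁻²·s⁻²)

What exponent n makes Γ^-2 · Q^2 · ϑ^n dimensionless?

1

Balance the M exponent: (2)·n from ϑ, plus −2·(1) + 2·(0) = -2 from the rest, must sum to zero.
2n − 2 = 0, so n = 1.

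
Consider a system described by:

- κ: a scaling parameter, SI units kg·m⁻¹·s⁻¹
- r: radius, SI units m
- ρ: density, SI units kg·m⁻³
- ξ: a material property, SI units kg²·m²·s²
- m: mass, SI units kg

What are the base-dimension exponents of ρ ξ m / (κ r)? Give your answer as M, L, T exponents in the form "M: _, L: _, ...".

M: 3, L: -1, T: 3

Collect each base-dimension exponent across the product:
  M: −(1) − (0) + (1) + (2) + (1) = 3
  L: −(-1) − (1) + (-3) + (2) + (0) = -1
  T: −(-1) − (0) + (0) + (2) + (0) = 3
So the dimensions are [M³ L⁻¹ T³].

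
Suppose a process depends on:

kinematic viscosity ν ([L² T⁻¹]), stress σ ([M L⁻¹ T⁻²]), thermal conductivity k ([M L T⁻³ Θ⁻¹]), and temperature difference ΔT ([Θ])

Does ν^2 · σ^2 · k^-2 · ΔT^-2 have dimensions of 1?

yes

Sum the exponent of each base dimension across the product:
  M: 2·[ν]_M + 2·[σ]_M − 2·[k]_M − 2·[ΔT]_M = 2·(0) + 2·(1) − 2·(1) − 2·(0) = 0
  L: 2·[ν]_L + 2·[σ]_L − 2·[k]_L − 2·[ΔT]_L = 2·(2) + 2·(-1) − 2·(1) − 2·(0) = 0
  T: 2·[ν]_T + 2·[σ]_T − 2·[k]_T − 2·[ΔT]_T = 2·(-1) + 2·(-2) − 2·(-3) − 2·(0) = 0
  Θ: 2·[ν]_Θ + 2·[σ]_Θ − 2·[k]_Θ − 2·[ΔT]_Θ = 2·(0) + 2·(0) − 2·(-1) − 2·(1) = 0
All base exponents vanish — dimensionless.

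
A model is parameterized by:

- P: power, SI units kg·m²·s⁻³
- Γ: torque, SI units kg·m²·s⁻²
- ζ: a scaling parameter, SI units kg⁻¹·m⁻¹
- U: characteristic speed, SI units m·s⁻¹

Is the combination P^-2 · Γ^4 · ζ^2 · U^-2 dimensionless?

yes

Sum the exponent of each base dimension across the product:
  M: −2·[P]_M + 4·[Γ]_M + 2·[ζ]_M − 2·[U]_M = −2·(1) + 4·(1) + 2·(-1) − 2·(0) = 0
  L: −2·[P]_L + 4·[Γ]_L + 2·[ζ]_L − 2·[U]_L = −2·(2) + 4·(2) + 2·(-1) − 2·(1) = 0
  T: −2·[P]_T + 4·[Γ]_T + 2·[ζ]_T − 2·[U]_T = −2·(-3) + 4·(-2) + 2·(0) − 2·(-1) = 0
All base exponents vanish — dimensionless.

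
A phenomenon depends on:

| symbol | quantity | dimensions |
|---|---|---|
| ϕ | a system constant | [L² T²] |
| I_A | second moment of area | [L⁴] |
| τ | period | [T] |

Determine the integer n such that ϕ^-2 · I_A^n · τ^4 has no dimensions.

Balance the L exponent: (4)·n from I_A, plus −2·(2) + 4·(0) = -4 from the rest, must sum to zero.
4n − 4 = 0, so n = 1.

1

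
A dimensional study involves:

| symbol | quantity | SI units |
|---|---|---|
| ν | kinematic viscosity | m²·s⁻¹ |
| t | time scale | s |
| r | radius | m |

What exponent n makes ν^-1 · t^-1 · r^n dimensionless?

Balance the L exponent: (1)·n from r, plus −(2) − (0) = -2 from the rest, must sum to zero.
n − 2 = 0, so n = 2.

2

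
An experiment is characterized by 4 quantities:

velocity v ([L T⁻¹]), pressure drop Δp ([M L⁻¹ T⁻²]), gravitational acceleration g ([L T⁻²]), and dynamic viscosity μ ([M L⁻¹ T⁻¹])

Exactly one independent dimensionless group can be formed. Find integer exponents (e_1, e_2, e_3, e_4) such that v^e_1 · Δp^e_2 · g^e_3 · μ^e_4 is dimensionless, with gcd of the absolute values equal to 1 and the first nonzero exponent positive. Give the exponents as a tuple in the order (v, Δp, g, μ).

M: e_1·(0) + e_2·(1) + e_3·(0) + e_4·(1) = 0
L: e_1·(1) + e_2·(-1) + e_3·(1) + e_4·(-1) = 0
T: e_1·(-1) + e_2·(-2) + e_3·(-2) + e_4·(-1) = 0
Solving this homogeneous linear system for the smallest-integer solution (first nonzero entry positive) gives (1, 1, -1, -1).

(1, 1, -1, -1)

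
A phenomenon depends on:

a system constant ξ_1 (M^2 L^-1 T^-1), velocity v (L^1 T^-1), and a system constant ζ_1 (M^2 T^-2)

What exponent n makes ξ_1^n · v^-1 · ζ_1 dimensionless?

-1

Balance the M exponent: (2)·n from ξ_1, plus −(0) + (2) = 2 from the rest, must sum to zero.
2n + 2 = 0, so n = -1.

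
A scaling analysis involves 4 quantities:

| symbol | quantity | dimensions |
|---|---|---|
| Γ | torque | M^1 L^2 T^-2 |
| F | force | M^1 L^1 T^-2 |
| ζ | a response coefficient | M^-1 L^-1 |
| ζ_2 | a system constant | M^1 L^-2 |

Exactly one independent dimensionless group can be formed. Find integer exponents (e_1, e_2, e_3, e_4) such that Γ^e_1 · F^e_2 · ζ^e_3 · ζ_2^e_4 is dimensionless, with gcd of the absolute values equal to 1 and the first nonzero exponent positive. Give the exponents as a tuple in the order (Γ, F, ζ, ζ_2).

M: e_1·(1) + e_2·(1) + e_3·(-1) + e_4·(1) = 0
L: e_1·(2) + e_2·(1) + e_3·(-1) + e_4·(-2) = 0
T: e_1·(-2) + e_2·(-2) + e_3·(0) + e_4·(0) = 0
Solving this homogeneous linear system for the smallest-integer solution (first nonzero entry positive) gives (3, -3, 1, 1).

(3, -3, 1, 1)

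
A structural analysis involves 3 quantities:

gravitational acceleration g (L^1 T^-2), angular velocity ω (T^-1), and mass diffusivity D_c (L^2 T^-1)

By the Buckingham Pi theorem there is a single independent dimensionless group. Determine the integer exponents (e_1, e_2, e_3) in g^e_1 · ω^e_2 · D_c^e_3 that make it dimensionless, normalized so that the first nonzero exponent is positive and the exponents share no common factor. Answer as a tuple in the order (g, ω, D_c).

L: e_1·(1) + e_2·(0) + e_3·(2) = 0
T: e_1·(-2) + e_2·(-1) + e_3·(-1) = 0
Solving this homogeneous linear system for the smallest-integer solution (first nonzero entry positive) gives (2, -3, -1).

(2, -3, -1)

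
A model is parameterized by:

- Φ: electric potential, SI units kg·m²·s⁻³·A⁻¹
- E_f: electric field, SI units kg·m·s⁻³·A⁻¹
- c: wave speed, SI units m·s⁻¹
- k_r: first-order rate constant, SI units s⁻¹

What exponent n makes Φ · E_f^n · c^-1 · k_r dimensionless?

-1

Balance the M exponent: (1)·n from E_f, plus (1) − (0) + (0) = 1 from the rest, must sum to zero.
n + 1 = 0, so n = -1.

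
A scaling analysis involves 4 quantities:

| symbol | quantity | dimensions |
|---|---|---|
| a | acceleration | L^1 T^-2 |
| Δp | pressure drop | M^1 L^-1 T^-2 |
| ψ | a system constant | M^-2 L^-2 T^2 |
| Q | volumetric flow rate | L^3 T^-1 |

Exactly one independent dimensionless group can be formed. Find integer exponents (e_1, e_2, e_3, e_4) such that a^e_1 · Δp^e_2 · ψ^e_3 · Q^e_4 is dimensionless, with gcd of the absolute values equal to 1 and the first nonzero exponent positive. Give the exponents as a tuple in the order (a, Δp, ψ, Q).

(2, -2, -1, -2)

M: e_1·(0) + e_2·(1) + e_3·(-2) + e_4·(0) = 0
L: e_1·(1) + e_2·(-1) + e_3·(-2) + e_4·(3) = 0
T: e_1·(-2) + e_2·(-2) + e_3·(2) + e_4·(-1) = 0
Solving this homogeneous linear system for the smallest-integer solution (first nonzero entry positive) gives (2, -2, -1, -2).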